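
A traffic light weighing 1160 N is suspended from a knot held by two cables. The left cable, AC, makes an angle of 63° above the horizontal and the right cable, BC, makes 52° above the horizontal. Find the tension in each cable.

T_AC = 788.0 N, T_BC = 581.1 N

ΣF_x = 0: −T_AC·cos63° + T_BC·cos52° = 0 → T_BC = 0.737403·T_AC.
ΣF_y = 0: T_AC·sin63° + T_BC·sin52° = 1160.
Substitute: T_AC·(0.891007 + 0.737403·0.788011) = 1160 → T_AC = 787.996 ≈ 788.0 N.
Then T_BC = 0.737403 × 787.996 = 581.1 N.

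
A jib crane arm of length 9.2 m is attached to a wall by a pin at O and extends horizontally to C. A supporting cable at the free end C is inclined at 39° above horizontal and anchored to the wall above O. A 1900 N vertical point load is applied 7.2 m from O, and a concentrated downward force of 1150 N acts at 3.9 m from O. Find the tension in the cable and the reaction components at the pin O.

T = 3137 N, O_x = 2438 N, O_y = 1076 N

ΣM about O: T·sin39°·9.2 − 1900·7.2 − 1150·3.9 = 0 → T = 18165/(9.2·0.62932) = 3137.44 ≈ 3137 N.
ΣF_x = 0: O_x − T·cos39° = 0 → O_x = 3137.44 × 0.777146 = 2438 N.
ΣF_y = 0: O_y + T·sin39° − 1900 − 1150 = 0 → O_y = 3050 − 3137.44 × 0.62932 = 1076 N.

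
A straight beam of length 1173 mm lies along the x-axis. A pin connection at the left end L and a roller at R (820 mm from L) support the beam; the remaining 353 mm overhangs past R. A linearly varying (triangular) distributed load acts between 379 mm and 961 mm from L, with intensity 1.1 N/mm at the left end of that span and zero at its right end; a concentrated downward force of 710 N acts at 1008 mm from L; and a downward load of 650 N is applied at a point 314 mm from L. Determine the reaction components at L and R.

Resultant of the triangular load: ½ × 1.1 × 582 = 320.1 N, acting at 573 mm from L (one-third of the span from the peak).
Taking moments about L: R_y·820 − (½·1.1·582)·573 − 710·1008 − 650·314 = 0 → R_y = 1103197.3/820 = 1345.36 ≈ 1345 N.
ΣF_y = 0: L_y + 1345.36 − ½·1.1·582 − 710 − 650 = 0 → L_y = 334.7 N.
ΣF_x = 0: no horizontal applied forces, so L_x = 0.

L_x = 0, L_y = 334.7 N, R_y = 1345 N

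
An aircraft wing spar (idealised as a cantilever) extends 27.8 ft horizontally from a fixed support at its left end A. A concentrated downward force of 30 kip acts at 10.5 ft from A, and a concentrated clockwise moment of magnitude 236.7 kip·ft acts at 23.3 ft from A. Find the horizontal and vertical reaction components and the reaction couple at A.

ΣF_x = 0: A_x = 0.
ΣF_y = 0: A_y − 30 = 0 → A_y = 30.00 kip.
ΣM about A: M_A − 30·10.5 − 236.7 = 0 → M_A = 551.7 kip·ft.

A_x = 0, A_y = 30.00 kip, M_A = 551.7 kip·ft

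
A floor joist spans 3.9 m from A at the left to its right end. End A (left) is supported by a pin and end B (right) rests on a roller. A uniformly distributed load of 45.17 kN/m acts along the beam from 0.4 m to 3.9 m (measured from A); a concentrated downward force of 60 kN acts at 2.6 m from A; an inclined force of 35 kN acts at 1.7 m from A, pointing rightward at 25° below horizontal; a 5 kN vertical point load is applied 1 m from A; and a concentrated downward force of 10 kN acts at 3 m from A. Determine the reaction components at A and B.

A_x = -31.72 kN, A_y = 105.3 kN, B_y = 142.6 kN

Resultant of the distributed load: 45.17 × 3.5 = 158.095 kN at 2.15 m from A.
ΣM about A: B_y·3.9 − (45.17·3.5)·2.15 − 60·2.6 − 35·sin25°·1.7 − 5·1 − 10·3 = 0 → B_y = 556.05/3.9 = 142.577 ≈ 142.6 kN.
ΣF_y = 0: A_y + 142.577 − 45.17·3.5 − 60 − 35·sin25° − 5 − 10 = 0 → A_y = 105.3 kN.
ΣF_x = 0: A_x + 35·cos25° = 0 → A_x = -31.72 kN.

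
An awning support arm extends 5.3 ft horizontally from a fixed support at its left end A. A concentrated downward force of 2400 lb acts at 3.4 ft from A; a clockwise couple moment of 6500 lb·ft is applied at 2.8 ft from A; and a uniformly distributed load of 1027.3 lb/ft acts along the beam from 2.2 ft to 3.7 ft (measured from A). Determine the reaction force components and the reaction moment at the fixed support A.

A_x = 0, A_y = 3941 lb, M_A = 19210 lb·ft

Resultant of the distributed load: 1027.3 × 1.5 = 1540.95 lb at 2.95 ft from A.
ΣF_x = 0: A_x = 0.
ΣF_y = 0: A_y − 2400 − 1027.3·1.5 = 0 → A_y = 3941 lb.
ΣM about A: M_A − 2400·3.4 − 6500 − (1027.3·1.5)·2.95 = 0 → M_A = 19210 lb·ft.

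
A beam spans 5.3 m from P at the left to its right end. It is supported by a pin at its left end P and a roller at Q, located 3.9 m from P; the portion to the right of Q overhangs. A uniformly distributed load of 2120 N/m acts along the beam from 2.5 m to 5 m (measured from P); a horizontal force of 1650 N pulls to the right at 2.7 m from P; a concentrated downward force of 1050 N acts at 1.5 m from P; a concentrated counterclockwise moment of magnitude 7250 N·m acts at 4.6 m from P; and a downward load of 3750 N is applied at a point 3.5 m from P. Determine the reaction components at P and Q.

P_x = -1650 N, P_y = 3094 N, Q_y = 7006 N

Resultant of the distributed load: 2120 × 2.5 = 5300 N at 3.75 m from P.
ΣM about P: Q_y·3.9 − (2120·2.5)·3.75 − 1050·1.5 + 7250 − 3750·3.5 = 0 → Q_y = 27325/3.9 = 7006.41 ≈ 7006 N.
ΣF_y = 0: P_y + 7006.41 − 2120·2.5 − 1050 − 3750 = 0 → P_y = 3094 N.
ΣF_x = 0: P_x + 1650 = 0 → P_x = -1650 N.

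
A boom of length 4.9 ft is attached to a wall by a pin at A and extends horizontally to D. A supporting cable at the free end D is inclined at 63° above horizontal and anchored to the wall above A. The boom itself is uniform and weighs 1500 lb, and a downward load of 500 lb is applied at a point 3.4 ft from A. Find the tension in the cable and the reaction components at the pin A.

ΣM about A: T·sin63°·4.9 − 1500·2.45 − 500·3.4 = 0 → T = 5375/(4.9·0.891007) = 1231.12 ≈ 1231 lb.
ΣF_x = 0: A_x − T·cos63° = 0 → A_x = 1231.12 × 0.45399 = 558.9 lb.
ΣF_y = 0: A_y + T·sin63° − 1500 − 500 = 0 → A_y = 2000 − 1231.12 × 0.891007 = 903.1 lb.

T = 1231 lb, A_x = 558.9 lb, A_y = 903.1 lb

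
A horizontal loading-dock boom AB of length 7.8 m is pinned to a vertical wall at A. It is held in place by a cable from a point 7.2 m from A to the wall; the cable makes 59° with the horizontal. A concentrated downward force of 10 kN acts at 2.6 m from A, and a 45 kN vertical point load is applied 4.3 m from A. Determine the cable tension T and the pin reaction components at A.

ΣM about A: T·sin59°·7.2 − 10·2.6 − 45·4.3 = 0 → T = 219.5/(7.2·0.857167) = 35.5661 ≈ 35.57 kN.
ΣF_x = 0: A_x − T·cos59° = 0 → A_x = 35.5661 × 0.515038 = 18.32 kN.
ΣF_y = 0: A_y + T·sin59° − 10 − 45 = 0 → A_y = 55 − 35.5661 × 0.857167 = 24.51 kN.

T = 35.57 kN, A_x = 18.32 kN, A_y = 24.51 kN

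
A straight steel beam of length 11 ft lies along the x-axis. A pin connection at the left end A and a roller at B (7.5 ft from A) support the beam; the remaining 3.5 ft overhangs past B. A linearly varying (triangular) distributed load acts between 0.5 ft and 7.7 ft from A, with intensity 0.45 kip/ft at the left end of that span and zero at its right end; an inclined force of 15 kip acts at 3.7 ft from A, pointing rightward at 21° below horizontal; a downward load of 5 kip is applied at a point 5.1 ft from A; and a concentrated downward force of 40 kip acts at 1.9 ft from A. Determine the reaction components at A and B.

A_x = -14.00 kip, A_y = 35.18 kip, B_y = 16.81 kip

Resultant of the triangular load: ½ × 0.45 × 7.2 = 1.62 kip, acting at 2.9 ft from A (one-third of the span from the peak).
Taking moments about A: B_y·7.5 − (½·0.45·7.2)·2.9 − 15·sin21°·3.7 − 5·5.1 − 40·1.9 = 0 → B_y = 126.087/7.5 = 16.8116 ≈ 16.81 kip.
ΣF_y = 0: A_y + 16.8116 − ½·0.45·7.2 − 15·sin21° − 5 − 40 = 0 → A_y = 35.18 kip.
ΣF_x = 0: A_x + 15·cos21° = 0 → A_x = -14.00 kip.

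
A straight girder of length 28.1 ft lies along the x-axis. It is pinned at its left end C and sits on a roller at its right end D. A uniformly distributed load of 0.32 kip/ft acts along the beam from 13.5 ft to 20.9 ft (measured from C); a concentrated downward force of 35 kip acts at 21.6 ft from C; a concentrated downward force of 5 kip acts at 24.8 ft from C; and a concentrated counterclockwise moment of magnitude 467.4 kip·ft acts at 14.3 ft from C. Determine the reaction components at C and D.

C_x = 0, C_y = 26.24 kip, D_y = 16.13 kip

Resultant of the distributed load: 0.32 × 7.4 = 2.368 kip at 17.2 ft from C.
Taking moments about C: D_y·28.1 − (0.32·7.4)·17.2 − 35·21.6 − 5·24.8 + 467.4 = 0 → D_y = 453.3296/28.1 = 16.1327 ≈ 16.13 kip.
ΣF_y = 0: C_y + 16.1327 − 0.32·7.4 − 35 − 5 = 0 → C_y = 26.24 kip.
ΣF_x = 0: no horizontal applied forces, so C_x = 0.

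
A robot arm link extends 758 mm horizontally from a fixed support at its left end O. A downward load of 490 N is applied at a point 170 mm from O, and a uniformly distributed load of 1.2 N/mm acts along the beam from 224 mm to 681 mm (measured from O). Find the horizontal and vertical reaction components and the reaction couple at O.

O_x = 0, O_y = 1038 N, M_O = 331500 N·mm

Resultant of the distributed load: 1.2 × 457 = 548.4 N at 452.5 mm from O.
ΣF_x = 0: O_x = 0.
ΣF_y = 0: O_y − 490 − 1.2·457 = 0 → O_y = 1038 N.
ΣM about O: M_O − 490·170 − (1.2·457)·452.5 = 0 → M_O = 331500 N·mm.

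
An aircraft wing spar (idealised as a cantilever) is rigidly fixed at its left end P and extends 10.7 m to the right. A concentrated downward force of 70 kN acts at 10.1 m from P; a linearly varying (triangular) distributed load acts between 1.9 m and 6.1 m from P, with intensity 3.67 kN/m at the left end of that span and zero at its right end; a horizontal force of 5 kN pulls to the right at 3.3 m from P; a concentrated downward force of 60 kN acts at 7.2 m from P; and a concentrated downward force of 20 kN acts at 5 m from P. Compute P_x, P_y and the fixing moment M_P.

Resultant of the triangular load: ½ × 3.67 × 4.2 = 7.707 kN, acting at 3.3 m from P (one-third of the span from the peak).
ΣF_x = 0: P_x + 5 = 0 → P_x = -5.000 kN.
ΣF_y = 0: P_y − 70 − ½·3.67·4.2 − 60 − 20 = 0 → P_y = 157.7 kN.
ΣM about P: M_P − 70·10.1 − (½·3.67·4.2)·3.3 − 60·7.2 − 20·5 = 0 → M_P = 1264 kN·m.

P_x = -5.000 kN, P_y = 157.7 kN, M_P = 1264 kN·m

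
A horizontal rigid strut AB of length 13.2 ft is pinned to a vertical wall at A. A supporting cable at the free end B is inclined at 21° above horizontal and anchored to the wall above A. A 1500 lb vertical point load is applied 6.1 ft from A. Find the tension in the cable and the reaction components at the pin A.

T = 1934 lb, A_x = 1806 lb, A_y = 806.8 lb

ΣM about A: T·sin21°·13.2 − 1500·6.1 = 0 → T = 9150/(13.2·0.358368) = 1934.27 ≈ 1934 lb.
ΣF_x = 0: A_x − T·cos21° = 0 → A_x = 1934.27 × 0.93358 = 1806 lb.
ΣF_y = 0: A_y + T·sin21° − 1500 = 0 → A_y = 1500 − 1934.27 × 0.358368 = 806.8 lb.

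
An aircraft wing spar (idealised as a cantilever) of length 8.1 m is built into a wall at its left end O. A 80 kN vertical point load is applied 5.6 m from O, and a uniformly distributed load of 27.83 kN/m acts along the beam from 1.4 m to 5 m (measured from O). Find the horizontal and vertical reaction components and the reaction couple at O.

Resultant of the distributed load: 27.83 × 3.6 = 100.188 kN at 3.2 m from O.
ΣF_x = 0: O_x = 0.
ΣF_y = 0: O_y − 80 − 27.83·3.6 = 0 → O_y = 180.2 kN.
ΣM about O: M_O − 80·5.6 − (27.83·3.6)·3.2 = 0 → M_O = 768.6 kN·m.

O_x = 0, O_y = 180.2 kN, M_O = 768.6 kN·m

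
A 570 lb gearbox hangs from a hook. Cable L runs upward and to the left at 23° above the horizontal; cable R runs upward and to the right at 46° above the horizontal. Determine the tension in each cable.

T_L = 424.1 lb, T_R = 562.0 lb

ΣF_x = 0: −T_L·cos23° + T_R·cos46° = 0 → T_R = 1.32512·T_L.
ΣF_y = 0: T_L·sin23° + T_R·sin46° = 570.
Substitute: T_L·(0.390731 + 1.32512·0.71934) = 570 → T_L = 424.125 ≈ 424.1 lb.
Then T_R = 1.32512 × 424.125 = 562.0 lb.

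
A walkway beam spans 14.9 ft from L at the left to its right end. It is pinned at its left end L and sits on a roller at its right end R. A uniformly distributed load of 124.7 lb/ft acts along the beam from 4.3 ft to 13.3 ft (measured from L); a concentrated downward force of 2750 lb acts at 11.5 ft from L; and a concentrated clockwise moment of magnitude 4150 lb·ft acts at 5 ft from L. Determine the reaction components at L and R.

Resultant of the distributed load: 124.7 × 9 = 1122.3 lb at 8.8 ft from L.
Taking moments about L: R_y·14.9 − (124.7·9)·8.8 − 2750·11.5 − 4150 = 0 → R_y = 45651.24/14.9 = 3063.84 ≈ 3064 lb.
ΣF_y = 0: L_y + 3063.84 − 124.7·9 − 2750 = 0 → L_y = 808.5 lb.
ΣF_x = 0: no horizontal applied forces, so L_x = 0.

L_x = 0, L_y = 808.5 lb, R_y = 3064 lb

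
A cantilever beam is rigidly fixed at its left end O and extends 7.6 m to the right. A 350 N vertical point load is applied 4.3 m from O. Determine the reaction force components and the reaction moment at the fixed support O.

O_x = 0, O_y = 350.0 N, M_O = 1505 N·m

ΣF_x = 0: O_x = 0.
ΣF_y = 0: O_y − 350 = 0 → O_y = 350.0 N.
ΣM about O: M_O − 350·4.3 = 0 → M_O = 1505 N·m.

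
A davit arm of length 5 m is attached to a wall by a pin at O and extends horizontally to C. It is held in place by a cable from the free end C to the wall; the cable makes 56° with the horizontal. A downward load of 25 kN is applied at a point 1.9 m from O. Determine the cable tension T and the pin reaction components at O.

ΣM about O: T·sin56°·5 − 25·1.9 = 0 → T = 47.5/(5·0.829038) = 11.4591 ≈ 11.46 kN.
ΣF_x = 0: O_x − T·cos56° = 0 → O_x = 11.4591 × 0.559193 = 6.408 kN.
ΣF_y = 0: O_y + T·sin56° − 25 = 0 → O_y = 25 − 11.4591 × 0.829038 = 15.50 kN.

T = 11.46 kN, O_x = 6.408 kN, O_y = 15.50 kN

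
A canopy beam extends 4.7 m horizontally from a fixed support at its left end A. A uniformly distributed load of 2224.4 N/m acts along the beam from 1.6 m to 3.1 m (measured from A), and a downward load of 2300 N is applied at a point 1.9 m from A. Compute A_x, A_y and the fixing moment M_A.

Resultant of the distributed load: 2224.4 × 1.5 = 3336.6 N at 2.35 m from A.
ΣF_x = 0: A_x = 0.
ΣF_y = 0: A_y − 2224.4·1.5 − 2300 = 0 → A_y = 5637 N.
ΣM about A: M_A − (2224.4·1.5)·2.35 − 2300·1.9 = 0 → M_A = 12210 N·m.

A_x = 0, A_y = 5637 N, M_A = 12210 N·m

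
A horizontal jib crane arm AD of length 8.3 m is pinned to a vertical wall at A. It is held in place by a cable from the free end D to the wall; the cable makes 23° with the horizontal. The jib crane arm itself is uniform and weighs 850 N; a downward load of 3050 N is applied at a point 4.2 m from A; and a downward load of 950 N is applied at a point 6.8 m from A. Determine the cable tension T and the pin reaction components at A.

T = 7030 N, A_x = 6471 N, A_y = 2103 N

ΣM about A: T·sin23°·8.3 − 850·4.15 − 3050·4.2 − 950·6.8 = 0 → T = 22797.5/(8.3·0.390731) = 7029.61 ≈ 7030 N.
ΣF_x = 0: A_x − T·cos23° = 0 → A_x = 7029.61 × 0.920505 = 6471 N.
ΣF_y = 0: A_y + T·sin23° − 850 − 3050 − 950 = 0 → A_y = 4850 − 7029.61 × 0.390731 = 2103 N.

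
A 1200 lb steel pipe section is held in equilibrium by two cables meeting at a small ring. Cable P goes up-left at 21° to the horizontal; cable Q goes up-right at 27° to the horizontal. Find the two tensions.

ΣF_x = 0: −T_P·cos21° + T_Q·cos27° = 0 → T_Q = 1.04778·T_P.
ΣF_y = 0: T_P·sin21° + T_Q·sin27° = 1200.
Substitute: T_P·(0.358368 + 1.04778·0.45399) = 1200 → T_P = 1438.76 ≈ 1439 lb.
Then T_Q = 1.04778 × 1438.76 = 1508 lb.

T_P = 1439 lb, T_Q = 1508 lb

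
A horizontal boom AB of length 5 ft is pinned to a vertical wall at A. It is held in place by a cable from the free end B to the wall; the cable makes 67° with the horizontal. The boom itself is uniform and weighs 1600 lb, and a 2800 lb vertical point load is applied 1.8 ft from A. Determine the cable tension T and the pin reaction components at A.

T = 1964 lb, A_x = 767.5 lb, A_y = 2592 lb

ΣM about A: T·sin67°·5 − 1600·2.5 − 2800·1.8 = 0 → T = 9040/(5·0.920505) = 1964.14 ≈ 1964 lb.
ΣF_x = 0: A_x − T·cos67° = 0 → A_x = 1964.14 × 0.390731 = 767.5 lb.
ΣF_y = 0: A_y + T·sin67° − 1600 − 2800 = 0 → A_y = 4400 − 1964.14 × 0.920505 = 2592 lb.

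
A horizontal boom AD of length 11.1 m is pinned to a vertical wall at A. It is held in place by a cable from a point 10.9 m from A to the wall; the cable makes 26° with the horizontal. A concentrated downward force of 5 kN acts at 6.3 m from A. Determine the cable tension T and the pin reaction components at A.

ΣM about A: T·sin26°·10.9 − 5·6.3 = 0 → T = 31.5/(10.9·0.438371) = 6.59238 ≈ 6.592 kN.
ΣF_x = 0: A_x − T·cos26° = 0 → A_x = 6.59238 × 0.898794 = 5.925 kN.
ΣF_y = 0: A_y + T·sin26° − 5 = 0 → A_y = 5 − 6.59238 × 0.438371 = 2.110 kN.

T = 6.592 kN, A_x = 5.925 kN, A_y = 2.110 kN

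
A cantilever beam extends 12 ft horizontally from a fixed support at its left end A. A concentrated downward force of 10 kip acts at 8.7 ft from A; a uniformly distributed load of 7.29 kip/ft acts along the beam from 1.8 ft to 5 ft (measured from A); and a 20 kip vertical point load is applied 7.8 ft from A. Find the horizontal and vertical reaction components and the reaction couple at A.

A_x = 0, A_y = 53.33 kip, M_A = 322.3 kip·ft

Resultant of the distributed load: 7.29 × 3.2 = 23.328 kip at 3.4 ft from A.
ΣF_x = 0: A_x = 0.
ΣF_y = 0: A_y − 10 − 7.29·3.2 − 20 = 0 → A_y = 53.33 kip.
ΣM about A: M_A − 10·8.7 − (7.29·3.2)·3.4 − 20·7.8 = 0 → M_A = 322.3 kip·ft.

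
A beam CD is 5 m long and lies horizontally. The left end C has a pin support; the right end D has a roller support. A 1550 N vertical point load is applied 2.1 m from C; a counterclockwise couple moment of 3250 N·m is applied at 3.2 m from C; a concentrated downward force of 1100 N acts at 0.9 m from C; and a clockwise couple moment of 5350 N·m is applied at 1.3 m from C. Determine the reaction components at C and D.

Moments about C: D_y·5 − 1550·2.1 + 3250 − 1100·0.9 − 5350 = 0 → D_y = 6345/5 = 1269 N.
ΣF_y = 0: C_y + 1269 − 1550 − 1100 = 0 → C_y = 1381 N.
ΣF_x = 0: no horizontal applied forces, so C_x = 0.

C_x = 0, C_y = 1381 N, D_y = 1269 N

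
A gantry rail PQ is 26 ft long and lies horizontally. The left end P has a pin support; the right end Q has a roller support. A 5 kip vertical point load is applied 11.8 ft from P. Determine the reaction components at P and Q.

Taking moments about P: Q_y·26 − 5·11.8 = 0 → Q_y = 59/26 = 2.26923 ≈ 2.269 kip.
ΣF_y = 0: P_y + 2.26923 − 5 = 0 → P_y = 2.731 kip.
ΣF_x = 0: no horizontal applied forces, so P_x = 0.

P_x = 0, P_y = 2.731 kip, Q_y = 2.269 kip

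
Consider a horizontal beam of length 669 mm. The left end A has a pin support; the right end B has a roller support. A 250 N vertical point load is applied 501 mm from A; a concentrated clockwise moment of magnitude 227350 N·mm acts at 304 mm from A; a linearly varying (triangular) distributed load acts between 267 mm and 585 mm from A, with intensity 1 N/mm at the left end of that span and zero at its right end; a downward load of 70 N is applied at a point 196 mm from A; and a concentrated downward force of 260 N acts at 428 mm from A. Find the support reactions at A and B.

A_x = 0, A_y = -63.55 N, B_y = 802.6 N

Resultant of the triangular load: ½ × 1 × 318 = 159 N, acting at 373 mm from A (one-third of the span from the peak).
Taking moments about A: B_y·669 − 250·501 − 227350 − (½·1·318)·373 − 70·196 − 260·428 = 0 → B_y = 536907/669 = 802.552 ≈ 802.6 N.
ΣF_y = 0: A_y + 802.552 − 250 − ½·1·318 − 70 − 260 = 0 → A_y = -63.55 N.
ΣF_x = 0: no horizontal applied forces, so A_x = 0.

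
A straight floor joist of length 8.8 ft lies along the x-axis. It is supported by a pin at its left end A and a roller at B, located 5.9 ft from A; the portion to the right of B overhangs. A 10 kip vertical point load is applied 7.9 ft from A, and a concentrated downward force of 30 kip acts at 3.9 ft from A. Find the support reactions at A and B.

Moments about A: B_y·5.9 − 10·7.9 − 30·3.9 = 0 → B_y = 196/5.9 = 33.2203 ≈ 33.22 kip.
ΣF_y = 0: A_y + 33.2203 − 10 − 30 = 0 → A_y = 6.780 kip.
ΣF_x = 0: no horizontal applied forces, so A_x = 0.

A_x = 0, A_y = 6.780 kip, B_y = 33.22 kip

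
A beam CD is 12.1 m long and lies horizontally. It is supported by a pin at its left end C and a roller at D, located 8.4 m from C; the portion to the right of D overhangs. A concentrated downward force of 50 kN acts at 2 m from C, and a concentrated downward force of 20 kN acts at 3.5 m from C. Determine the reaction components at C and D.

ΣM about C: D_y·8.4 − 50·2 − 20·3.5 = 0 → D_y = 170/8.4 = 20.2381 ≈ 20.24 kN.
ΣF_y = 0: C_y + 20.2381 − 50 − 20 = 0 → C_y = 49.76 kN.
ΣF_x = 0: no horizontal applied forces, so C_x = 0.

C_x = 0, C_y = 49.76 kN, D_y = 20.24 kN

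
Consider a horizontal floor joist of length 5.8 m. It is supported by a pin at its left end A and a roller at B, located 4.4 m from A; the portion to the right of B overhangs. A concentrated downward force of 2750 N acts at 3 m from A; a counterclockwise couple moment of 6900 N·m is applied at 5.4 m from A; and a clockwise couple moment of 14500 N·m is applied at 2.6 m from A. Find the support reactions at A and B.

A_x = 0, A_y = -852.3 N, B_y = 3602 N

ΣM about A: B_y·4.4 − 2750·3 + 6900 − 14500 = 0 → B_y = 15850/4.4 = 3602.27 ≈ 3602 N.
ΣF_y = 0: A_y + 3602.27 − 2750 = 0 → A_y = -852.3 N.
ΣF_x = 0: no horizontal applied forces, so A_x = 0.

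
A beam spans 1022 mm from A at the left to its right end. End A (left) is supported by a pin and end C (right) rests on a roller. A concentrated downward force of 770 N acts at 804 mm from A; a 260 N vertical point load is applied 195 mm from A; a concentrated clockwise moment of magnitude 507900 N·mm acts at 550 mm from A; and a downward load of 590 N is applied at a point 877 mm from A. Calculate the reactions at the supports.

A_x = 0, A_y = -38.62 N, C_y = 1659 N

ΣM about A: C_y·1022 − 770·804 − 260·195 − 507900 − 590·877 = 0 → C_y = 1695110/1022 = 1658.62 ≈ 1659 N.
ΣF_y = 0: A_y + 1658.62 − 770 − 260 − 590 = 0 → A_y = -38.62 N.
ΣF_x = 0: no horizontal applied forces, so A_x = 0.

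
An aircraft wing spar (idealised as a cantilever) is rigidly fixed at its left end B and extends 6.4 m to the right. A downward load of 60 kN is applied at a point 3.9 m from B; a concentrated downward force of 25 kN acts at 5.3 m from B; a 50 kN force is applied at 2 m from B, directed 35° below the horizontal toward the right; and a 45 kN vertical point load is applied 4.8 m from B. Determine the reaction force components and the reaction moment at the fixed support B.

B_x = -40.96 kN, B_y = 158.7 kN, M_B = 639.9 kN·m

ΣF_x = 0: B_x + 50·cos35° = 0 → B_x = -40.96 kN.
ΣF_y = 0: B_y − 60 − 25 − 50·sin35° − 45 = 0 → B_y = 158.7 kN.
ΣM about B: M_B − 60·3.9 − 25·5.3 − 50·sin35°·2 − 45·4.8 = 0 → M_B = 639.9 kN·m.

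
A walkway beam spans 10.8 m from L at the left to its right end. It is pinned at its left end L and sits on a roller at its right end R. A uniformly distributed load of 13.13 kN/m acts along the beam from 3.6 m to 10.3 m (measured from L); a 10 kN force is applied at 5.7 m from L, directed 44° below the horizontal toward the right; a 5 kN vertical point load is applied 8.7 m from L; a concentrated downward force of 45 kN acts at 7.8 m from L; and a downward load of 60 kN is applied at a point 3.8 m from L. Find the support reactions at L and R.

Resultant of the distributed load: 13.13 × 6.7 = 87.971 kN at 6.95 m from L.
Taking moments about L: R_y·10.8 − (13.13·6.7)·6.95 − 10·sin44°·5.7 − 5·8.7 − 45·7.8 − 60·3.8 = 0 → R_y = 1273.49/10.8 = 117.916 ≈ 117.9 kN.
ΣF_y = 0: L_y + 117.916 − 13.13·6.7 − 10·sin44° − 5 − 45 − 60 = 0 → L_y = 87.00 kN.
ΣF_x = 0: L_x + 10·cos44° = 0 → L_x = -7.193 kN.

L_x = -7.193 kN, L_y = 87.00 kN, R_y = 117.9 kN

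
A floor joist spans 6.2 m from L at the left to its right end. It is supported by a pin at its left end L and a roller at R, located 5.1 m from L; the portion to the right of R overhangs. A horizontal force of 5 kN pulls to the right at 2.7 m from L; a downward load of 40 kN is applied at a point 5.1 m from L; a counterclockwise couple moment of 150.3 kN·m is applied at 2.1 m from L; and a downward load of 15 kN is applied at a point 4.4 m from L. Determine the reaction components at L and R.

Taking moments about L: R_y·5.1 − 40·5.1 + 150.3 − 15·4.4 = 0 → R_y = 119.7/5.1 = 23.4706 ≈ 23.47 kN.
ΣF_y = 0: L_y + 23.4706 − 40 − 15 = 0 → L_y = 31.53 kN.
ΣF_x = 0: L_x + 5 = 0 → L_x = -5.000 kN.

L_x = -5.000 kN, L_y = 31.53 kN, R_y = 23.47 kN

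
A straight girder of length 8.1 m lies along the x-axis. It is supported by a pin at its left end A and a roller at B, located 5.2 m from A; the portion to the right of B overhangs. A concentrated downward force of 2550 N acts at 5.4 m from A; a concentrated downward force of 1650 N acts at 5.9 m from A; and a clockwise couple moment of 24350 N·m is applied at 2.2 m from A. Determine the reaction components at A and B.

A_x = 0, A_y = -5003 N, B_y = 9203 N

ΣM about A: B_y·5.2 − 2550·5.4 − 1650·5.9 − 24350 = 0 → B_y = 47855/5.2 = 9202.88 ≈ 9203 N.
ΣF_y = 0: A_y + 9202.88 − 2550 − 1650 = 0 → A_y = -5003 N.
ΣF_x = 0: no horizontal applied forces, so A_x = 0.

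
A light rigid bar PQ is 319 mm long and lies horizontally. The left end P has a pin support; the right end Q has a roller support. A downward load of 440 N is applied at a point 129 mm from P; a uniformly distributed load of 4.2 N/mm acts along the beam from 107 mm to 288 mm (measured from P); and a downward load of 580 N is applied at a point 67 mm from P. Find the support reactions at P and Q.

Resultant of the distributed load: 4.2 × 181 = 760.2 N at 197.5 mm from P.
Moments about P: Q_y·319 − 440·129 − (4.2·181)·197.5 − 580·67 = 0 → Q_y = 245759.5/319 = 770.406 ≈ 770.4 N.
ΣF_y = 0: P_y + 770.406 − 440 − 4.2·181 − 580 = 0 → P_y = 1010 N.
ΣF_x = 0: no horizontal applied forces, so P_x = 0.

P_x = 0, P_y = 1010 N, Q_y = 770.4 N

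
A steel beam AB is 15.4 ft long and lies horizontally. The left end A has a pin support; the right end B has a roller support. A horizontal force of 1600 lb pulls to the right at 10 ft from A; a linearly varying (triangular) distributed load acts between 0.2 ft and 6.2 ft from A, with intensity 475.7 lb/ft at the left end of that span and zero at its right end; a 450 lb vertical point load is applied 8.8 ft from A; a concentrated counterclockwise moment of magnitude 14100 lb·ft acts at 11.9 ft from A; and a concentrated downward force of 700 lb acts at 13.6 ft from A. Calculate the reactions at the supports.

Resultant of the triangular load: ½ × 475.7 × 6 = 1427.1 lb, acting at 2.2 ft from A (one-third of the span from the peak).
Moments about A: B_y·15.4 − (½·475.7·6)·2.2 − 450·8.8 + 14100 − 700·13.6 = 0 → B_y = 2519.62/15.4 = 163.612 ≈ 163.6 lb.
ΣF_y = 0: A_y + 163.612 − ½·475.7·6 − 450 − 700 = 0 → A_y = 2413 lb.
ΣF_x = 0: A_x + 1600 = 0 → A_x = -1600 lb.

A_x = -1600 lb, A_y = 2413 lb, B_y = 163.6 lb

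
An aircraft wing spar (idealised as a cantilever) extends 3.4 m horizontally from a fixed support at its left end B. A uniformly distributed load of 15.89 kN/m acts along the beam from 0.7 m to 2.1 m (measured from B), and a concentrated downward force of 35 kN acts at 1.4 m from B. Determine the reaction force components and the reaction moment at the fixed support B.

Resultant of the distributed load: 15.89 × 1.4 = 22.246 kN at 1.4 m from B.
ΣF_x = 0: B_x = 0.
ΣF_y = 0: B_y − 15.89·1.4 − 35 = 0 → B_y = 57.25 kN.
ΣM about B: M_B − (15.89·1.4)·1.4 − 35·1.4 = 0 → M_B = 80.14 kN·m.

B_x = 0, B_y = 57.25 kN, M_B = 80.14 kN·m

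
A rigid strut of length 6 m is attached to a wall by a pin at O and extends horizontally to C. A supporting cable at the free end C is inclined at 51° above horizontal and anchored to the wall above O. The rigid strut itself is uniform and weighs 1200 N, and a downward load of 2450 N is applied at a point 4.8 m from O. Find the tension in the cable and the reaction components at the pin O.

ΣM about O: T·sin51°·6 − 1200·3 − 2450·4.8 = 0 → T = 15360/(6·0.777146) = 3294.1 ≈ 3294 N.
ΣF_x = 0: O_x − T·cos51° = 0 → O_x = 3294.1 × 0.62932 = 2073 N.
ΣF_y = 0: O_y + T·sin51° − 1200 − 2450 = 0 → O_y = 3650 − 3294.1 × 0.777146 = 1090 N.

T = 3294 N, O_x = 2073 N, O_y = 1090 N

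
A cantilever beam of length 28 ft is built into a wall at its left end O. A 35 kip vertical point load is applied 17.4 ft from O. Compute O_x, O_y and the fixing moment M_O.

ΣF_x = 0: O_x = 0.
ΣF_y = 0: O_y − 35 = 0 → O_y = 35.00 kip.
ΣM about O: M_O − 35·17.4 = 0 → M_O = 609.0 kip·ft.

O_x = 0, O_y = 35.00 kip, M_O = 609.0 kip·ft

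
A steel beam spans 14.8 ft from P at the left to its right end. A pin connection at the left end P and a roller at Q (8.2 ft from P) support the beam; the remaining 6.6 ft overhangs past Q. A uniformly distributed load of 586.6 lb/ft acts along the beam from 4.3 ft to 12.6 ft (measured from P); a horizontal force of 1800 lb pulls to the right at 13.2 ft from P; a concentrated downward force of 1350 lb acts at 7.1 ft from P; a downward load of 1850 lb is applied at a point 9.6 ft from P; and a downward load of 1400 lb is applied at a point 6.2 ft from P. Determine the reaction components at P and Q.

Resultant of the distributed load: 586.6 × 8.3 = 4868.78 lb at 8.45 ft from P.
Moments about P: Q_y·8.2 − (586.6·8.3)·8.45 − 1350·7.1 − 1850·9.6 − 1400·6.2 = 0 → Q_y = 77166.191/8.2 = 9410.51 ≈ 9411 lb.
ΣF_y = 0: P_y + 9410.51 − 586.6·8.3 − 1350 − 1850 − 1400 = 0 → P_y = 58.27 lb.
ΣF_x = 0: P_x + 1800 = 0 → P_x = -1800 lb.

P_x = -1800 lb, P_y = 58.27 lb, Q_y = 9411 lb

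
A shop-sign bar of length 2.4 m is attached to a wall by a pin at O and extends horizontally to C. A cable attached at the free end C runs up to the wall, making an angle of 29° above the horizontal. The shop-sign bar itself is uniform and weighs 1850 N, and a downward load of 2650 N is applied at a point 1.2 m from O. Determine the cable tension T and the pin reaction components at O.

T = 4641 N, O_x = 4059 N, O_y = 2250 N

ΣM about O: T·sin29°·2.4 − 1850·1.2 − 2650·1.2 = 0 → T = 5400/(2.4·0.48481) = 4640.99 ≈ 4641 N.
ΣF_x = 0: O_x − T·cos29° = 0 → O_x = 4640.99 × 0.87462 = 4059 N.
ΣF_y = 0: O_y + T·sin29° − 1850 − 2650 = 0 → O_y = 4500 − 4640.99 × 0.48481 = 2250 N.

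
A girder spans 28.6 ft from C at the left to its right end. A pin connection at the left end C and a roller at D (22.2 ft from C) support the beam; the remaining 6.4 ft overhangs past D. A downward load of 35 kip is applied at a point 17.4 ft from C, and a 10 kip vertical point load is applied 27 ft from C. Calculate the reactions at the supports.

C_x = 0, C_y = 5.405 kip, D_y = 39.59 kip

Taking moments about C: D_y·22.2 − 35·17.4 − 10·27 = 0 → D_y = 879/22.2 = 39.5946 ≈ 39.59 kip.
ΣF_y = 0: C_y + 39.5946 − 35 − 10 = 0 → C_y = 5.405 kip.
ΣF_x = 0: no horizontal applied forces, so C_x = 0.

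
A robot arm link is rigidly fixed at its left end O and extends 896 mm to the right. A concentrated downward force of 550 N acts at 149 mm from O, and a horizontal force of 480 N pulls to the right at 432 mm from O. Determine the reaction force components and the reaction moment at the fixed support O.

O_x = -480.0 N, O_y = 550.0 N, M_O = 81950 N·mm

ΣF_x = 0: O_x + 480 = 0 → O_x = -480.0 N.
ΣF_y = 0: O_y − 550 = 0 → O_y = 550.0 N.
ΣM about O: M_O − 550·149 = 0 → M_O = 81950 N·mm.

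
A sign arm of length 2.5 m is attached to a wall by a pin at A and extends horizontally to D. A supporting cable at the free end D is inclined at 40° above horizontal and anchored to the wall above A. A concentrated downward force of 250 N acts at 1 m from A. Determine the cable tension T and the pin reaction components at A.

T = 155.6 N, A_x = 119.2 N, A_y = 150.0 N

ΣM about A: T·sin40°·2.5 − 250·1 = 0 → T = 250/(2.5·0.642788) = 155.572 ≈ 155.6 N.
ΣF_x = 0: A_x − T·cos40° = 0 → A_x = 155.572 × 0.766044 = 119.2 N.
ΣF_y = 0: A_y + T·sin40° − 250 = 0 → A_y = 250 − 155.572 × 0.642788 = 150.0 N.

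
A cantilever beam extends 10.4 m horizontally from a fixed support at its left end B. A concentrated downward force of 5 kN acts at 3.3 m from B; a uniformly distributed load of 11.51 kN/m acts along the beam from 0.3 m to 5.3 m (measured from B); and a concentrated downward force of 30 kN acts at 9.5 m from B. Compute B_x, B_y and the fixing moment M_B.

B_x = 0, B_y = 92.55 kN, M_B = 462.6 kN·m

Resultant of the distributed load: 11.51 × 5 = 57.55 kN at 2.8 m from B.
ΣF_x = 0: B_x = 0.
ΣF_y = 0: B_y − 5 − 11.51·5 − 30 = 0 → B_y = 92.55 kN.
ΣM about B: M_B − 5·3.3 − (11.51·5)·2.8 − 30·9.5 = 0 → M_B = 462.6 kN·m.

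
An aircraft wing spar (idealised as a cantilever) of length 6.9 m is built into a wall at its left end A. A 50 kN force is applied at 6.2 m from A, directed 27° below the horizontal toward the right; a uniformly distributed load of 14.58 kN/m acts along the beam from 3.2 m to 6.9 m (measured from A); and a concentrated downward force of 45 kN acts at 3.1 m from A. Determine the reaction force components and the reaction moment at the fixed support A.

A_x = -44.55 kN, A_y = 121.6 kN, M_A = 552.7 kN·m

Resultant of the distributed load: 14.58 × 3.7 = 53.946 kN at 5.05 m from A.
ΣF_x = 0: A_x + 50·cos27° = 0 → A_x = -44.55 kN.
ΣF_y = 0: A_y − 50·sin27° − 14.58·3.7 − 45 = 0 → A_y = 121.6 kN.
ΣM about A: M_A − 50·sin27°·6.2 − (14.58·3.7)·5.05 − 45·3.1 = 0 → M_A = 552.7 kN·m.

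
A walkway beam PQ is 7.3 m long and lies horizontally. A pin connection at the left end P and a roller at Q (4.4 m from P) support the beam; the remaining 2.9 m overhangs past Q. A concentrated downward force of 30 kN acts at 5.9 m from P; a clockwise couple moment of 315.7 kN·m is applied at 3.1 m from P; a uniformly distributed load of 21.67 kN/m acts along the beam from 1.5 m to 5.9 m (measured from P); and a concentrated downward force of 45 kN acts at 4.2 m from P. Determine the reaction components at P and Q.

P_x = 0, P_y = -64.76 kN, Q_y = 235.1 kN

Resultant of the distributed load: 21.67 × 4.4 = 95.348 kN at 3.7 m from P.
ΣM about P: Q_y·4.4 − 30·5.9 − 315.7 − (21.67·4.4)·3.7 − 45·4.2 = 0 → Q_y = 1034.4876/4.4 = 235.111 ≈ 235.1 kN.
ΣF_y = 0: P_y + 235.111 − 30 − 21.67·4.4 − 45 = 0 → P_y = -64.76 kN.
ΣF_x = 0: no horizontal applied forces, so P_x = 0.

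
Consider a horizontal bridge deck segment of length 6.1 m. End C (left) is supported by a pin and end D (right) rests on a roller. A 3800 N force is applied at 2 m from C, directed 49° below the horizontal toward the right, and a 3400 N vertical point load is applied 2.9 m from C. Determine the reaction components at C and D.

Moments about C: D_y·6.1 − 3800·sin49°·2 − 3400·2.9 = 0 → D_y = 15595.8/6.1 = 2556.69 ≈ 2557 N.
ΣF_y = 0: C_y + 2556.69 − 3800·sin49° − 3400 = 0 → C_y = 3711 N.
ΣF_x = 0: C_x + 3800·cos49° = 0 → C_x = -2493 N.

C_x = -2493 N, C_y = 3711 N, D_y = 2557 N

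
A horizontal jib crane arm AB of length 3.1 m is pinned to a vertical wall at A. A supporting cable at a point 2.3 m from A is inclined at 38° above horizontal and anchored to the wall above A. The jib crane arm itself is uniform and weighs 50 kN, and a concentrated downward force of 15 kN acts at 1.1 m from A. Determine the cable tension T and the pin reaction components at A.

T = 66.38 kN, A_x = 52.31 kN, A_y = 24.13 kN

ΣM about A: T·sin38°·2.3 − 50·1.55 − 15·1.1 = 0 → T = 94/(2.3·0.615661) = 66.3832 ≈ 66.38 kN.
ΣF_x = 0: A_x − T·cos38° = 0 → A_x = 66.3832 × 0.788011 = 52.31 kN.
ΣF_y = 0: A_y + T·sin38° − 50 − 15 = 0 → A_y = 65 − 66.3832 × 0.615661 = 24.13 kN.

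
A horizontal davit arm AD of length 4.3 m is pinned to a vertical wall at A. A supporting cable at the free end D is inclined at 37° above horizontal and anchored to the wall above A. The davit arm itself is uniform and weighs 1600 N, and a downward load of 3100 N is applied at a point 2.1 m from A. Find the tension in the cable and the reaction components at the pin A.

T = 3845 N, A_x = 3071 N, A_y = 2386 N

ΣM about A: T·sin37°·4.3 − 1600·2.15 − 3100·2.1 = 0 → T = 9950/(4.3·0.601815) = 3844.96 ≈ 3845 N.
ΣF_x = 0: A_x − T·cos37° = 0 → A_x = 3844.96 × 0.798636 = 3071 N.
ΣF_y = 0: A_y + T·sin37° − 1600 − 3100 = 0 → A_y = 4700 − 3844.96 × 0.601815 = 2386 N.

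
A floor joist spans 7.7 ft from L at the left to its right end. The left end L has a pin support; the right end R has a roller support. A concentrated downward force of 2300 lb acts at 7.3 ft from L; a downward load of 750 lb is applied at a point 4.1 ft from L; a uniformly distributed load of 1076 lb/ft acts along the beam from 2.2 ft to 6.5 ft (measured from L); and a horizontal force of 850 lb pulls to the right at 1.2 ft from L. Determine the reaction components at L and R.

Resultant of the distributed load: 1076 × 4.3 = 4626.8 lb at 4.35 ft from L.
Moments about L: R_y·7.7 − 2300·7.3 − 750·4.1 − (1076·4.3)·4.35 = 0 → R_y = 39991.58/7.7 = 5193.71 ≈ 5194 lb.
ΣF_y = 0: L_y + 5193.71 − 2300 − 750 − 1076·4.3 = 0 → L_y = 2483 lb.
ΣF_x = 0: L_x + 850 = 0 → L_x = -850.0 lb.

L_x = -850.0 lb, L_y = 2483 lb, R_y = 5194 lb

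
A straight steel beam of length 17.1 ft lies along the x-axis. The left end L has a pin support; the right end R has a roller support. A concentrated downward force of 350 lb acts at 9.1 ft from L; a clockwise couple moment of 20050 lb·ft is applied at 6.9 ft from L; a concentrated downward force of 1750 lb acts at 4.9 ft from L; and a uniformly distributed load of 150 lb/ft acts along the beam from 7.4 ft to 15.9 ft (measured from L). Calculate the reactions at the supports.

L_x = 0, L_y = 646.1 lb, R_y = 2729 lb

Resultant of the distributed load: 150 × 8.5 = 1275 lb at 11.65 ft from L.
Moments about L: R_y·17.1 − 350·9.1 − 20050 − 1750·4.9 − (150·8.5)·11.65 = 0 → R_y = 46663.75/17.1 = 2728.87 ≈ 2729 lb.
ΣF_y = 0: L_y + 2728.87 − 350 − 1750 − 150·8.5 = 0 → L_y = 646.1 lb.
ΣF_x = 0: no horizontal applied forces, so L_x = 0.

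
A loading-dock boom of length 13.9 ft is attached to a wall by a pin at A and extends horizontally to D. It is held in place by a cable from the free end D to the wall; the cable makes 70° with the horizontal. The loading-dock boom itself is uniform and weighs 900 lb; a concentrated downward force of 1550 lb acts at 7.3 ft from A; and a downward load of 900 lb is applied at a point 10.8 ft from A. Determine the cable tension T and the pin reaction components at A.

T = 2089 lb, A_x = 714.6 lb, A_y = 1387 lb

ΣM about A: T·sin70°·13.9 − 900·6.95 − 1550·7.3 − 900·10.8 = 0 → T = 27290/(13.9·0.939693) = 2089.31 ≈ 2089 lb.
ΣF_x = 0: A_x − T·cos70° = 0 → A_x = 2089.31 × 0.34202 = 714.6 lb.
ΣF_y = 0: A_y + T·sin70° − 900 − 1550 − 900 = 0 → A_y = 3350 − 2089.31 × 0.939693 = 1387 lb.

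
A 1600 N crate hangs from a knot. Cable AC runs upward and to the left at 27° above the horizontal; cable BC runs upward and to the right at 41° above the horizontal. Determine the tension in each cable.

T_AC = 1302 N, T_BC = 1538 N

ΣF_x = 0: −T_AC·cos27° + T_BC·cos41° = 0 → T_BC = 1.1806·T_AC.
ΣF_y = 0: T_AC·sin27° + T_BC·sin41° = 1600.
Substitute: T_AC·(0.45399 + 1.1806·0.656059) = 1600 → T_AC = 1302.37 ≈ 1302 N.
Then T_BC = 1.1806 × 1302.37 = 1538 N.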